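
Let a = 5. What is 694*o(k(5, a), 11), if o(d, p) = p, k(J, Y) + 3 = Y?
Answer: 7634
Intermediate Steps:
k(J, Y) = -3 + Y
694*o(k(5, a), 11) = 694*11 = 7634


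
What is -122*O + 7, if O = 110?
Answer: -13413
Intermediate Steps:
-122*O + 7 = -122*110 + 7 = -13420 + 7 = -13413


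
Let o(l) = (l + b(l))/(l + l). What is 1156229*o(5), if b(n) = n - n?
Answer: 1156229/2 ≈ 5.7811e+5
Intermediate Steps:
b(n) = 0
o(l) = 1/2 (o(l) = (l + 0)/(l + l) = l/((2*l)) = l*(1/(2*l)) = 1/2)
1156229*o(5) = 1156229*(1/2) = 1156229/2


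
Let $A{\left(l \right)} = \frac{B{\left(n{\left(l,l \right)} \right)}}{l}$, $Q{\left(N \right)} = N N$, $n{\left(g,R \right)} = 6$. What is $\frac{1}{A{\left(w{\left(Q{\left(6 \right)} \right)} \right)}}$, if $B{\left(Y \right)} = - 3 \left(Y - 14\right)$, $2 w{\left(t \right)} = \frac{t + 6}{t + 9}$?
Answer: $\frac{7}{360} \approx 0.019444$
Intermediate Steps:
$Q{\left(N \right)} = N^{2}$
$w{\left(t \right)} = \frac{6 + t}{2 \left(9 + t\right)}$ ($w{\left(t \right)} = \frac{\left(t + 6\right) \frac{1}{t + 9}}{2} = \frac{\left(6 + t\right) \frac{1}{9 + t}}{2} = \frac{\frac{1}{9 + t} \left(6 + t\right)}{2} = \frac{6 + t}{2 \left(9 + t\right)}$)
$B{\left(Y \right)} = 42 - 3 Y$ ($B{\left(Y \right)} = - 3 \left(-14 + Y\right) = 42 - 3 Y$)
$A{\left(l \right)} = \frac{24}{l}$ ($A{\left(l \right)} = \frac{42 - 18}{l} = \frac{24}{l}$)
$\frac{1}{A{\left(w{\left(Q{\left(6 \right)} \right)} \right)}} = \frac{1}{24 \frac{1}{\frac{1}{2} \frac{1}{9 + 6^{2}} \left(6 + 6^{2}\right)}} = \frac{1}{24 \frac{1}{\frac{1}{2} \frac{1}{9 + 36} \left(6 + 36\right)}} = \frac{1}{24 \frac{1}{\frac{1}{2} \cdot \frac{1}{45} \cdot 42}} = \frac{1}{24 \frac{1}{\frac{7}{15}}} = \frac{1}{24 \cdot \frac{15}{7}} = \frac{1}{\frac{360}{7}} = \frac{7}{360}$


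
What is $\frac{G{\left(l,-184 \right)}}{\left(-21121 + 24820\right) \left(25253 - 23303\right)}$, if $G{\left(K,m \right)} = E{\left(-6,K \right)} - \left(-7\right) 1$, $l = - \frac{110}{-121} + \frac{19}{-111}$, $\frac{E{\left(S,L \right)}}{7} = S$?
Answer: $- \frac{7}{1442610} \approx -4.8523 \cdot 10^{-6}$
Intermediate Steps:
$E{\left(S,L \right)} = 7 S$
$l = \frac{901}{1221}$ ($l = \left(-110\right) \left(- \frac{1}{121}\right) + 19 \left(- \frac{1}{111}\right) = \frac{10}{11} - \frac{19}{111} = \frac{901}{1221} \approx 0.73792$)
$G{\left(K,m \right)} = -35$ ($G{\left(K,m \right)} = 7 \left(-6\right) - \left(-7\right) 1 = -42 - -7 = -42 + 7 = -35$)
$\frac{G{\left(l,-184 \right)}}{\left(-21121 + 24820\right) \left(25253 - 23303\right)} = - \frac{35}{\left(-21121 + 24820\right) \left(25253 - 23303\right)} = - \frac{35}{3699 \cdot 1950} = - \frac{35}{7213050} = \left(-35\right) \frac{1}{7213050} = - \frac{7}{1442610}$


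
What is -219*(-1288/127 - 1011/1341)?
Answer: 45153055/18923 ≈ 2386.1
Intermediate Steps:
-219*(-1288/127 - 1011/1341) = -219*(-1288*1/127 - 1011*1/1341) = -219*(-1288/127 - 337/447) = -219*(-618535/56769) = 45153055/18923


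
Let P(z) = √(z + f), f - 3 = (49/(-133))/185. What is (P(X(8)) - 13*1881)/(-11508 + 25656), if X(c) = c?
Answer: -2717/1572 + √135882870/49730220 ≈ -1.7281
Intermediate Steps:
f = 10538/3515 (f = 3 + (49/(-133))/185 = 3 + (49*(-1/133))*(1/185) = 3 - 7/19*1/185 = 3 - 7/3515 = 10538/3515 ≈ 2.9980)
P(z) = √(10538/3515 + z) (P(z) = √(z + 10538/3515) = √(10538/3515 + z))
(P(X(8)) - 13*1881)/(-11508 + 25656) = (√(37041070 + 12355225*8)/3515 - 13*1881)/(-11508 + 25656) = (√(37041070 + 98841800)/3515 - 24453)/14148 = (√135882870/3515 - 24453)*(1/14148) = (-24453 + √135882870/3515)*(1/14148) = -2717/1572 + √135882870/49730220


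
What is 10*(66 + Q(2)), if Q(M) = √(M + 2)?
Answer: 680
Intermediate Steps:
Q(M) = √(2 + M)
10*(66 + Q(2)) = 10*(66 + √(2 + 2)) = 10*(66 + √4) = 10*(66 + 2) = 10*68 = 680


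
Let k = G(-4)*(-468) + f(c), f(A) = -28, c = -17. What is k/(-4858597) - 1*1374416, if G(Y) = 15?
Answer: -6677733447304/4858597 ≈ -1.3744e+6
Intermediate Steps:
k = -7048 (k = 15*(-468) - 28 = -7020 - 28 = -7048)
k/(-4858597) - 1*1374416 = -7048/(-4858597) - 1*1374416 = -7048*(-1/4858597) - 1374416 = 7048/4858597 - 1374416 = -6677733447304/4858597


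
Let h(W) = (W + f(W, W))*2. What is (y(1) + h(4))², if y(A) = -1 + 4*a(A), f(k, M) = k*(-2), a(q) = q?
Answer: 25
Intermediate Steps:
f(k, M) = -2*k
h(W) = -2*W (h(W) = (W - 2*W)*2 = -W*2 = -2*W)
y(A) = -1 + 4*A
(y(1) + h(4))² = ((-1 + 4*1) - 2*4)² = ((-1 + 4) - 8)² = (3 - 8)² = (-5)² = 25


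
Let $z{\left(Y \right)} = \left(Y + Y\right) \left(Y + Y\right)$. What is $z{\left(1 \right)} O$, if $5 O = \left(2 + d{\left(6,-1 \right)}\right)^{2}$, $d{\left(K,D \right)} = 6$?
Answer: $\frac{256}{5} \approx 51.2$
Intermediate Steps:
$z{\left(Y \right)} = 4 Y^{2}$ ($z{\left(Y \right)} = 2 Y 2 Y = 4 Y^{2}$)
$O = \frac{64}{5}$ ($O = \frac{\left(2 + 6\right)^{2}}{5} = \frac{8^{2}}{5} = \frac{1}{5} \cdot 64 = \frac{64}{5} \approx 12.8$)
$z{\left(1 \right)} O = 4 \cdot 1^{2} \cdot \frac{64}{5} = 4 \cdot 1 \cdot \frac{64}{5} = 4 \cdot \frac{64}{5} = \frac{256}{5}$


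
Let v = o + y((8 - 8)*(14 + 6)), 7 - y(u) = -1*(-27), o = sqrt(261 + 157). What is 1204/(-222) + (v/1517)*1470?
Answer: -112882/4551 + 1470*sqrt(418)/1517 ≈ -4.9922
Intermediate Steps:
o = sqrt(418) ≈ 20.445
y(u) = -20 (y(u) = 7 - (-1)*(-27) = 7 - 1*27 = 7 - 27 = -20)
v = -20 + sqrt(418) (v = sqrt(418) - 20 = -20 + sqrt(418) ≈ 0.44505)
1204/(-222) + (v/1517)*1470 = 1204/(-222) + ((-20 + sqrt(418))/1517)*1470 = 1204*(-1/222) + ((-20 + sqrt(418))*(1/1517))*1470 = -602/111 + (-20/1517 + sqrt(418)/1517)*1470 = -602/111 + (-29400/1517 + 1470*sqrt(418)/1517) = -112882/4551 + 1470*sqrt(418)/1517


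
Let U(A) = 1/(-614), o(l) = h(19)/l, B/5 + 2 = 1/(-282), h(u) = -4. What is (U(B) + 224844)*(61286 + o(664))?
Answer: 1404491104947125/101924 ≈ 1.3780e+10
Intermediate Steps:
B = -2825/282 (B = -10 + 5/(-282) = -10 + 5*(-1/282) = -10 - 5/282 = -2825/282 ≈ -10.018)
o(l) = -4/l
U(A) = -1/614
(U(B) + 224844)*(61286 + o(664)) = (-1/614 + 224844)*(61286 - 4/664) = 138054215*(61286 - 4*1/664)/614 = 138054215*(61286 - 1/166)/614 = (138054215/614)*(10173475/166) = 1404491104947125/101924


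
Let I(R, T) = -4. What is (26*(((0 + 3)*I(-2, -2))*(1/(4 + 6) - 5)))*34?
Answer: 259896/5 ≈ 51979.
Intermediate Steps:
(26*(((0 + 3)*I(-2, -2))*(1/(4 + 6) - 5)))*34 = (26*(((0 + 3)*(-4))*(1/(4 + 6) - 5)))*34 = (26*((3*(-4))*(1/10 - 5)))*34 = (26*(-12*(⅒ - 5)))*34 = (26*(-12*(-49/10)))*34 = (26*(294/5))*34 = (7644/5)*34 = 259896/5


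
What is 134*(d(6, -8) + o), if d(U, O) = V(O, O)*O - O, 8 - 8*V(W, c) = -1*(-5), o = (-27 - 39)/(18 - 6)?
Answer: -67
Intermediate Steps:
o = -11/2 (o = -66/12 = -66*1/12 = -11/2 ≈ -5.5000)
V(W, c) = 3/8 (V(W, c) = 1 - (-1)*(-5)/8 = 1 - 1/8*5 = 1 - 5/8 = 3/8)
d(U, O) = -5*O/8 (d(U, O) = 3*O/8 - O = -5*O/8)
134*(d(6, -8) + o) = 134*(-5/8*(-8) - 11/2) = 134*(5 - 11/2) = 134*(-1/2) = -67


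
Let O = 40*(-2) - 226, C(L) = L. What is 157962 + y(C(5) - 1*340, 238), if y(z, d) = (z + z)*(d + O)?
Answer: 203522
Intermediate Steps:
O = -306 (O = -80 - 226 = -306)
y(z, d) = 2*z*(-306 + d) (y(z, d) = (z + z)*(d - 306) = (2*z)*(-306 + d) = 2*z*(-306 + d))
157962 + y(C(5) - 1*340, 238) = 157962 + 2*(5 - 1*340)*(-306 + 238) = 157962 + 2*(5 - 340)*(-68) = 157962 + 2*(-335)*(-68) = 157962 + 45560 = 203522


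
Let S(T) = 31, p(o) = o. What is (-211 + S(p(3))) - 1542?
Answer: -1722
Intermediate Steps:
(-211 + S(p(3))) - 1542 = (-211 + 31) - 1542 = -180 - 1542 = -1722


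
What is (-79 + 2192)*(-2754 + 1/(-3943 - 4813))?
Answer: -50952934825/8756 ≈ -5.8192e+6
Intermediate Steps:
(-79 + 2192)*(-2754 + 1/(-3943 - 4813)) = 2113*(-2754 + 1/(-8756)) = 2113*(-2754 - 1/8756) = 2113*(-24114025/8756) = -50952934825/8756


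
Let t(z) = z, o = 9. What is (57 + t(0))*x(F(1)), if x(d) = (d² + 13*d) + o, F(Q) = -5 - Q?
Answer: -1881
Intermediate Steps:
x(d) = 9 + d² + 13*d (x(d) = (d² + 13*d) + 9 = 9 + d² + 13*d)
(57 + t(0))*x(F(1)) = (57 + 0)*(9 + (-5 - 1*1)² + 13*(-5 - 1*1)) = 57*(9 + (-5 - 1)² + 13*(-5 - 1)) = 57*(9 + (-6)² + 13*(-6)) = 57*(9 + 36 - 78) = 57*(-33) = -1881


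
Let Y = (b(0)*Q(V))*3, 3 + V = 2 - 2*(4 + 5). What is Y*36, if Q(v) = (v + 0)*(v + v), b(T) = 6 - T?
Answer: 467856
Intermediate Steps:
V = -19 (V = -3 + (2 - 2*(4 + 5)) = -3 + (2 - 2*9) = -3 + (2 - 18) = -3 - 16 = -19)
Q(v) = 2*v**2 (Q(v) = v*(2*v) = 2*v**2)
Y = 12996 (Y = ((6 - 1*0)*(2*(-19)**2))*3 = ((6 + 0)*(2*361))*3 = (6*722)*3 = 4332*3 = 12996)
Y*36 = 12996*36 = 467856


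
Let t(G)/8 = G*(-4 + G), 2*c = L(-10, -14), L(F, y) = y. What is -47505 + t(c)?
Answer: -46889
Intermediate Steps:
c = -7 (c = (½)*(-14) = -7)
t(G) = 8*G*(-4 + G) (t(G) = 8*(G*(-4 + G)) = 8*G*(-4 + G))
-47505 + t(c) = -47505 + 8*(-7)*(-4 - 7) = -47505 + 8*(-7)*(-11) = -47505 + 616 = -46889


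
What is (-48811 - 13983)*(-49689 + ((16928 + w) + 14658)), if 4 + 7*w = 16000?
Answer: 6952865650/7 ≈ 9.9327e+8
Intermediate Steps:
w = 15996/7 (w = -4/7 + (⅐)*16000 = -4/7 + 16000/7 = 15996/7 ≈ 2285.1)
(-48811 - 13983)*(-49689 + ((16928 + w) + 14658)) = (-48811 - 13983)*(-49689 + ((16928 + 15996/7) + 14658)) = -62794*(-49689 + (134492/7 + 14658)) = -62794*(-49689 + 237098/7) = -62794*(-110725/7) = 6952865650/7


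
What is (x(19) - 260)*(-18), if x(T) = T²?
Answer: -1818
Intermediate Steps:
(x(19) - 260)*(-18) = (19² - 260)*(-18) = (361 - 260)*(-18) = 101*(-18) = -1818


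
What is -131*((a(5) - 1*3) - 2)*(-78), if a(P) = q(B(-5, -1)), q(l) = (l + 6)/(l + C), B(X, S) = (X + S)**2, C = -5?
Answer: -1154634/31 ≈ -37246.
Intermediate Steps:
B(X, S) = (S + X)**2
q(l) = (6 + l)/(-5 + l) (q(l) = (l + 6)/(l - 5) = (6 + l)/(-5 + l))
a(P) = 42/31 (a(P) = (6 + (-1 - 5)**2)/(-5 + (-1 - 5)**2) = (6 + (-6)**2)/(-5 + (-6)**2) = (6 + 36)/(-5 + 36) = 42/31)
-131*((a(5) - 1*3) - 2)*(-78) = -131*((42/31 - 1*3) - 2)*(-78) = -131*((42/31 - 3) - 2)*(-78) = -131*(-51/31 - 2)*(-78) = -131*(-113/31)*(-78) = (14803/31)*(-78) = -1154634/31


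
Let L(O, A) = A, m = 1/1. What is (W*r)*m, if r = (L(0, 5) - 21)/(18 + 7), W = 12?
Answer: -192/25 ≈ -7.6800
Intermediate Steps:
m = 1
r = -16/25 (r = (5 - 21)/(18 + 7) = -16/25 ≈ -0.64000)
(W*r)*m = (12*(-16/25))*1 = -192/25*1 = -192/25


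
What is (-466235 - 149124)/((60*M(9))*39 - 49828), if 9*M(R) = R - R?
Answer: 615359/49828 ≈ 12.350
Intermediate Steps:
M(R) = 0 (M(R) = (R - R)/9 = (⅑)*0 = 0)
(-466235 - 149124)/((60*M(9))*39 - 49828) = (-466235 - 149124)/((60*0)*39 - 49828) = -615359/(0*39 - 49828) = -615359/(0 - 49828) = -615359/(-49828) = -615359*(-1/49828) = 615359/49828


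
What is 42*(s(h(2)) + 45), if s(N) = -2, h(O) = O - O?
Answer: 1806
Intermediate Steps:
h(O) = 0
42*(s(h(2)) + 45) = 42*(-2 + 45) = 42*43 = 1806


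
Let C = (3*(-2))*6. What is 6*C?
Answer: -216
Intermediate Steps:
C = -36 (C = -6*6 = -36)
6*C = 6*(-36) = -216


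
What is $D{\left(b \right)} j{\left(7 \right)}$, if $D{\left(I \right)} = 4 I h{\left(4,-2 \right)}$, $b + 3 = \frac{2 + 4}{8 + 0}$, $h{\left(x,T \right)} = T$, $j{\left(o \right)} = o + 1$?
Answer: $144$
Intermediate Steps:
$j{\left(o \right)} = 1 + o$
$b = - \frac{9}{4}$ ($b = -3 + \frac{2 + 4}{8 + 0} = -3 + \frac{6}{8} = -3 + 6 \cdot \frac{1}{8} = -3 + \frac{3}{4} = - \frac{9}{4} \approx -2.25$)
$D{\left(I \right)} = - 8 I$ ($D{\left(I \right)} = 4 I \left(-2\right) = - 8 I$)
$D{\left(b \right)} j{\left(7 \right)} = \left(-8\right) \left(- \frac{9}{4}\right) \left(1 + 7\right) = 18 \cdot 8 = 144$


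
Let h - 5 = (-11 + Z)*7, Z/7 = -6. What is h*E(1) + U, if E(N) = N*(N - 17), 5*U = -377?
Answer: 28903/5 ≈ 5780.6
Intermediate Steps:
U = -377/5 (U = (⅕)*(-377) = -377/5 ≈ -75.400)
Z = -42 (Z = 7*(-6) = -42)
h = -366 (h = 5 + (-11 - 42)*7 = 5 - 53*7 = 5 - 371 = -366)
E(N) = N*(-17 + N)
h*E(1) + U = -366*(-17 + 1) - 377/5 = -366*(-16) - 377/5 = 5856 - 377/5 = 28903/5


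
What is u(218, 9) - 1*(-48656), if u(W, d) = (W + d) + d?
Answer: 48892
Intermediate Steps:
u(W, d) = W + 2*d
u(218, 9) - 1*(-48656) = (218 + 2*9) - 1*(-48656) = (218 + 18) + 48656 = 236 + 48656 = 48892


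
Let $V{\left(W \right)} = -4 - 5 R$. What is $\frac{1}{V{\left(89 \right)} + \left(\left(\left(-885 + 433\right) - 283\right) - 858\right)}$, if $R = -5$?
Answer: $- \frac{1}{1572} \approx -0.00063613$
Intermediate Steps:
$V{\left(W \right)} = 21$ ($V{\left(W \right)} = -4 - -25 = -4 + 25 = 21$)
$\frac{1}{V{\left(89 \right)} + \left(\left(\left(-885 + 433\right) - 283\right) - 858\right)} = \frac{1}{21 + \left(\left(\left(-885 + 433\right) - 283\right) - 858\right)} = \frac{1}{21 - 1593} = \frac{1}{-1572} = - \frac{1}{1572}$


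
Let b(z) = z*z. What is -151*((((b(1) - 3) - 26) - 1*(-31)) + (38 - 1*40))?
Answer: -151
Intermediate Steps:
b(z) = z²
-151*((((b(1) - 3) - 26) - 1*(-31)) + (38 - 1*40)) = -151*((((1² - 3) - 26) - 1*(-31)) + (38 - 1*40)) = -151*((((1 - 3) - 26) + 31) + (38 - 40)) = -151*(((-2 - 26) + 31) - 2) = -151*((-28 + 31) - 2) = -151*(3 - 2) = -151*1 = -151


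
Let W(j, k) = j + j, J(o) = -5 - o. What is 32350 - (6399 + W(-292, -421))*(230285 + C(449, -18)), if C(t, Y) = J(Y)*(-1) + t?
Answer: -1341610265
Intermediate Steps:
C(t, Y) = 5 + Y + t (C(t, Y) = (-5 - Y)*(-1) + t = (5 + Y) + t = 5 + Y + t)
W(j, k) = 2*j
32350 - (6399 + W(-292, -421))*(230285 + C(449, -18)) = 32350 - (6399 + 2*(-292))*(230285 + (5 - 18 + 449)) = 32350 - (6399 - 584)*(230285 + 436) = 32350 - 5815*230721 = 32350 - 1*1341642615 = 32350 - 1341642615 = -1341610265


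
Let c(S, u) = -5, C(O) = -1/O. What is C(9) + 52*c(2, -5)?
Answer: -2341/9 ≈ -260.11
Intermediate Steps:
C(9) + 52*c(2, -5) = -1/9 + 52*(-5) = -1*1/9 - 260 = -1/9 - 260 = -2341/9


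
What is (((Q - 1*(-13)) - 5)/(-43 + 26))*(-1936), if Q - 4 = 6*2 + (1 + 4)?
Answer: 56144/17 ≈ 3302.6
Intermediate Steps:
Q = 21 (Q = 4 + (6*2 + (1 + 4)) = 4 + (12 + 5) = 4 + 17 = 21)
(((Q - 1*(-13)) - 5)/(-43 + 26))*(-1936) = (((21 - 1*(-13)) - 5)/(-43 + 26))*(-1936) = (((21 + 13) - 5)/(-17))*(-1936) = ((34 - 5)*(-1/17))*(-1936) = (29*(-1/17))*(-1936) = -29/17*(-1936) = 56144/17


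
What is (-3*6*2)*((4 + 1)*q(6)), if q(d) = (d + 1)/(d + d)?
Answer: -105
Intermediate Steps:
q(d) = (1 + d)/(2*d) (q(d) = (1 + d)/((2*d)) = (1 + d)*(1/(2*d)) = (1 + d)/(2*d))
(-3*6*2)*((4 + 1)*q(6)) = (-3*6*2)*((4 + 1)*((½)*(1 + 6)/6)) = (-18*2)*(5*((½)*(⅙)*7)) = -180*7/12 = -36*35/12 = -105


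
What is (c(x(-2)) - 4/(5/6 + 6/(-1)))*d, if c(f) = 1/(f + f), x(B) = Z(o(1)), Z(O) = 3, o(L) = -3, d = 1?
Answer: 175/186 ≈ 0.94086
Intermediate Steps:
x(B) = 3
c(f) = 1/(2*f)
(c(x(-2)) - 4/(5/6 + 6/(-1)))*d = ((1/2)/3 - 4/(5/6 + 6/(-1)))*1 = ((1/2)*(1/3) - 4/(5*(1/6) + 6*(-1)))*1 = (1/6 - 4/(5/6 - 6))*1 = (1/6 - 4/(-31/6))*1 = (1/6 - 4*(-6/31))*1 = (1/6 + 24/31)*1 = (175/186)*1 = 175/186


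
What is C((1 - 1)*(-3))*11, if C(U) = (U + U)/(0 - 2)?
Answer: 0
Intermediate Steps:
C(U) = -U (C(U) = (2*U)/(-2) = (2*U)*(-1/2) = -U)
C((1 - 1)*(-3))*11 = -(1 - 1)*(-3)*11 = -0*(-3)*11 = -1*0*11 = 0*11 = 0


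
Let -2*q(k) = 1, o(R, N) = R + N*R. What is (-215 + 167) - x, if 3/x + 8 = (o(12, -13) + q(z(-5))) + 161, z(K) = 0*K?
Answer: -822/17 ≈ -48.353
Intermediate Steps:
z(K) = 0
q(k) = -½ (q(k) = -½*1 = -½)
x = 6/17 (x = 3/(-8 + ((12*(1 - 13) - ½) + 161)) = 3/(-8 + ((12*(-12) - ½) + 161)) = 3/(-8 + ((-144 - ½) + 161)) = 3/(-8 + (-289/2 + 161)) = 3/(-8 + 33/2) = 3/(17/2) = 3*(2/17) = 6/17 ≈ 0.35294)
(-215 + 167) - x = (-215 + 167) - 1*6/17 = -48 - 6/17 = -822/17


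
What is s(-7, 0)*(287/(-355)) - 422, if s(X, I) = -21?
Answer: -143783/355 ≈ -405.02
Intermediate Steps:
s(-7, 0)*(287/(-355)) - 422 = -6027/(-355) - 422 = -6027*(-1)/355 - 422 = -21*(-287/355) - 422 = 6027/355 - 422 = -143783/355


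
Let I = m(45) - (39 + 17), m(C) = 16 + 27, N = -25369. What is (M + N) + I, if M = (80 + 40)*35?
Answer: -21182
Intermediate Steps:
M = 4200 (M = 120*35 = 4200)
m(C) = 43
I = -13 (I = 43 - (39 + 17) = 43 - 56 = -13)
(M + N) + I = (4200 - 25369) - 13 = -21169 - 13 = -21182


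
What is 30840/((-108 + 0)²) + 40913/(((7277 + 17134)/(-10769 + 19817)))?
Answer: 59979749533/3954582 ≈ 15167.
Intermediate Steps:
30840/((-108 + 0)²) + 40913/(((7277 + 17134)/(-10769 + 19817))) = 30840/((-108)²) + 40913/((24411/9048)) = 30840/11664 + 40913/((24411*(1/9048))) = 30840*(1/11664) + 40913/(8137/3016) = 1285/486 + 40913*(3016/8137) = 1285/486 + 123393608/8137 = 59979749533/3954582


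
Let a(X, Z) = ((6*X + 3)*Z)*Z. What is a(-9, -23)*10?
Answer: -269790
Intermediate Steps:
a(X, Z) = Z**2*(3 + 6*X) (a(X, Z) = ((3 + 6*X)*Z)*Z = (Z*(3 + 6*X))*Z = Z**2*(3 + 6*X))
a(-9, -23)*10 = ((-23)**2*(3 + 6*(-9)))*10 = (529*(3 - 54))*10 = (529*(-51))*10 = -26979*10 = -269790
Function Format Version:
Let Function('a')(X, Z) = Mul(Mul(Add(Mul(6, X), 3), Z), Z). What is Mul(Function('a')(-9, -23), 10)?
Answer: -269790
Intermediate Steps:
Function('a')(X, Z) = Mul(Pow(Z, 2), Add(3, Mul(6, X))) (Function('a')(X, Z) = Mul(Mul(Add(3, Mul(6, X)), Z), Z) = Mul(Mul(Z, Add(3, Mul(6, X))), Z) = Mul(Pow(Z, 2), Add(3, Mul(6, X))))
Mul(Function('a')(-9, -23), 10) = Mul(Mul(Pow(-23, 2), Add(3, Mul(6, -9))), 10) = Mul(Mul(529, Add(3, -54)), 10) = Mul(Mul(529, -51), 10) = Mul(-26979, 10) = -269790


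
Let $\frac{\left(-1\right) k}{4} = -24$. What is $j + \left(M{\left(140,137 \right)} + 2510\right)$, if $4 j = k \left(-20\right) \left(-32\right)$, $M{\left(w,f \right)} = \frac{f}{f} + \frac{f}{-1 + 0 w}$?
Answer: $17734$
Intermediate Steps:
$k = 96$ ($k = \left(-4\right) \left(-24\right) = 96$)
$M{\left(w,f \right)} = 1 - f$ ($M{\left(w,f \right)} = 1 + \frac{f}{-1 + 0} = 1 + \frac{f}{-1} = 1 + f \left(-1\right) = 1 - f$)
$j = 15360$ ($j = \frac{96 \left(-20\right) \left(-32\right)}{4} = \frac{\left(-1920\right) \left(-32\right)}{4} = \frac{1}{4} \cdot 61440 = 15360$)
$j + \left(M{\left(140,137 \right)} + 2510\right) = 15360 + \left(\left(1 - 137\right) + 2510\right) = 15360 + \left(-136 + 2510\right) = 15360 + 2374 = 17734$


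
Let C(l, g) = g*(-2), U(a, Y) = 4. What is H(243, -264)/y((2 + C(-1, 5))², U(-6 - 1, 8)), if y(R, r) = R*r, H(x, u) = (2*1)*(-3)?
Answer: -3/128 ≈ -0.023438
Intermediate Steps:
C(l, g) = -2*g
H(x, u) = -6 (H(x, u) = 2*(-3) = -6)
H(243, -264)/y((2 + C(-1, 5))², U(-6 - 1, 8)) = -6*1/(4*(2 - 2*5)²) = -6*1/(4*(2 - 10)²) = -6/((-8)²*4) = -6/(64*4) = -6/256 = -6*1/256 = -3/128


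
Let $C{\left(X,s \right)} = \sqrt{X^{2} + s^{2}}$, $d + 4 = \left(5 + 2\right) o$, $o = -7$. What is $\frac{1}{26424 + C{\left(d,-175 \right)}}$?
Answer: $\frac{13212}{349097171} - \frac{\sqrt{33434}}{698194342} \approx 3.7584 \cdot 10^{-5}$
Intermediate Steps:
$d = -53$ ($d = -4 + \left(5 + 2\right) \left(-7\right) = -4 + 7 \left(-7\right) = -4 - 49 = -53$)
$\frac{1}{26424 + C{\left(d,-175 \right)}} = \frac{1}{26424 + \sqrt{\left(-53\right)^{2} + \left(-175\right)^{2}}} = \frac{1}{26424 + \sqrt{2809 + 30625}} = \frac{1}{26424 + \sqrt{33434}}$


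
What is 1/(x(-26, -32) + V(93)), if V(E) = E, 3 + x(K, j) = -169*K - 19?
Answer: 1/4465 ≈ 0.00022396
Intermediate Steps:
x(K, j) = -22 - 169*K (x(K, j) = -3 + (-169*K - 19) = -3 + (-19 - 169*K) = -22 - 169*K)
1/(x(-26, -32) + V(93)) = 1/((-22 - 169*(-26)) + 93) = 1/((-22 + 4394) + 93) = 1/(4372 + 93) = 1/4465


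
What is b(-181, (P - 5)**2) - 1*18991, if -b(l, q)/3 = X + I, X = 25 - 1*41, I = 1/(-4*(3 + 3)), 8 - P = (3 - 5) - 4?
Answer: -151543/8 ≈ -18943.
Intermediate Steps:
P = 14 (P = 8 - ((3 - 5) - 4) = 8 - (-2 - 4) = 8 - 1*(-6) = 8 + 6 = 14)
I = -1/24 (I = 1/(-4*6) = 1/(-24) = -1/24 ≈ -0.041667)
X = -16 (X = 25 - 41 = -16)
b(l, q) = 385/8 (b(l, q) = -3*(-16 - 1/24) = -3*(-385/24) = 385/8)
b(-181, (P - 5)**2) - 1*18991 = 385/8 - 1*18991 = 385/8 - 18991 = -151543/8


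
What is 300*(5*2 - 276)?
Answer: -79800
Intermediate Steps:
300*(5*2 - 276) = 300*(10 - 276) = 300*(-266) = -79800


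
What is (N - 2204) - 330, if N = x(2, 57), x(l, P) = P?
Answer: -2477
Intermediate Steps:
N = 57
(N - 2204) - 330 = (57 - 2204) - 330 = -2147 - 330 = -2477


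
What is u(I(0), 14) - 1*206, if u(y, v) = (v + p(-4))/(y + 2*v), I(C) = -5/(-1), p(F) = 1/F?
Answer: -2467/12 ≈ -205.58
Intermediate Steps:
p(F) = 1/F
I(C) = 5 (I(C) = -5*(-1) = 5)
u(y, v) = (-1/4 + v)/(y + 2*v) (u(y, v) = (v + 1/(-4))/(y + 2*v) = (v - 1/4)/(y + 2*v) = (-1/4 + v)/(y + 2*v))
u(I(0), 14) - 1*206 = (-1/4 + 14)/(5 + 2*14) - 1*206 = (55/4)/(5 + 28) - 206 = (55/4)/33 - 206 = (1/33)*(55/4) - 206 = 5/12 - 206 = -2467/12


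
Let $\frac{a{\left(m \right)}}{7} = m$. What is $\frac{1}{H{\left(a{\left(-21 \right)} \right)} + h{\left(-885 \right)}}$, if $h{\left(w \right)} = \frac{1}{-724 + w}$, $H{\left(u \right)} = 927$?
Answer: $\frac{1609}{1491542} \approx 0.0010787$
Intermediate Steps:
$a{\left(m \right)} = 7 m$
$\frac{1}{H{\left(a{\left(-21 \right)} \right)} + h{\left(-885 \right)}} = \frac{1}{927 + \frac{1}{-724 - 885}} = \frac{1}{927 + \frac{1}{-1609}} = \frac{1}{927 - \frac{1}{1609}} = \frac{1}{\frac{1491542}{1609}} = \frac{1609}{1491542}$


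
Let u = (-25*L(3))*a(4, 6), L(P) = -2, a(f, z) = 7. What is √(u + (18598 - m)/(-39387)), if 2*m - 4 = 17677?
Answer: √241148089110/26258 ≈ 18.702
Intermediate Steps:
m = 17681/2 (m = 2 + (½)*17677 = 2 + 17677/2 = 17681/2 ≈ 8840.5)
u = 350 (u = -25*(-2)*7 = 50*7 = 350)
√(u + (18598 - m)/(-39387)) = √(350 + (18598 - 1*17681/2)/(-39387)) = √(350 + (18598 - 17681/2)*(-1/39387)) = √(350 + (19515/2)*(-1/39387)) = √(350 - 6505/26258) = √(9183795/26258) = √241148089110/26258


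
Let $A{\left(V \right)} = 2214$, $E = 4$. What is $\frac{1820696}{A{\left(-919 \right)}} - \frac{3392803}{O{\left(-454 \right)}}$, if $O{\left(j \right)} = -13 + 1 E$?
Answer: $\frac{418225117}{1107} \approx 3.778 \cdot 10^{5}$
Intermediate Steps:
$O{\left(j \right)} = -9$ ($O{\left(j \right)} = -13 + 1 \cdot 4 = -13 + 4 = -9$)
$\frac{1820696}{A{\left(-919 \right)}} - \frac{3392803}{O{\left(-454 \right)}} = \frac{1820696}{2214} - \frac{3392803}{-9} = 1820696 \cdot \frac{1}{2214} - - \frac{3392803}{9} = \frac{910348}{1107} + \frac{3392803}{9} = \frac{418225117}{1107}$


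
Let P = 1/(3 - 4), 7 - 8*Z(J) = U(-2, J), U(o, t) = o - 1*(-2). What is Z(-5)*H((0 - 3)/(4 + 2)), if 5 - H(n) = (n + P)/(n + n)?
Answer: 49/16 ≈ 3.0625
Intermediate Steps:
U(o, t) = 2 + o (U(o, t) = o + 2 = 2 + o)
Z(J) = 7/8 (Z(J) = 7/8 - (2 - 2)/8 = 7/8 - 1/8*0 = 7/8 + 0 = 7/8)
P = -1 (P = 1/(-1) = -1)
H(n) = 5 - (-1 + n)/(2*n) (H(n) = 5 - (n - 1)/(n + n) = 5 - (-1 + n)/(2*n))
Z(-5)*H((0 - 3)/(4 + 2)) = 7*((1 + 9*((0 - 3)/(4 + 2)))/(2*(((0 - 3)/(4 + 2)))))/8 = 7*((1 + 9*(-3/6))/(2*((-3/6))))/8 = 7*((1 + 9*(-3*1/6))/(2*((-3*1/6))))/8 = 7*((1 + 9*(-1/2))/(2*(-1/2)))/8 = 7*((1/2)*(-2)*(1 - 9/2))/8 = 7*((1/2)*(-2)*(-7/2))/8 = (7/8)*(7/2) = 49/16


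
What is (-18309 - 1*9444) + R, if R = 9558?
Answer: -18195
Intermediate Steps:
(-18309 - 1*9444) + R = (-18309 - 1*9444) + 9558 = (-18309 - 9444) + 9558 = -27753 + 9558 = -18195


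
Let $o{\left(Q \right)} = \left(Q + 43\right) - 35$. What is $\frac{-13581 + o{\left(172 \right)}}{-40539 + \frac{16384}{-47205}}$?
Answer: $\frac{632594205}{1913659879} \approx 0.33057$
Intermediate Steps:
$o{\left(Q \right)} = 8 + Q$ ($o{\left(Q \right)} = \left(43 + Q\right) - 35 = 8 + Q$)
$\frac{-13581 + o{\left(172 \right)}}{-40539 + \frac{16384}{-47205}} = \frac{-13581 + \left(8 + 172\right)}{-40539 + \frac{16384}{-47205}} = \frac{-13581 + 180}{-40539 + 16384 \left(- \frac{1}{47205}\right)} = - \frac{13401}{-40539 - \frac{16384}{47205}} = - \frac{13401}{- \frac{1913659879}{47205}} = \left(-13401\right) \left(- \frac{47205}{1913659879}\right) = \frac{632594205}{1913659879}$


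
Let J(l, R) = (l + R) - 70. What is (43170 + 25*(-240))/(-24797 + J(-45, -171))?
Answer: -4130/2787 ≈ -1.4819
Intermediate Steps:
J(l, R) = -70 + R + l (J(l, R) = (R + l) - 70 = -70 + R + l)
(43170 + 25*(-240))/(-24797 + J(-45, -171)) = (43170 + 25*(-240))/(-24797 + (-70 - 171 - 45)) = (43170 - 6000)/(-24797 - 286) = 37170/(-25083) = 37170*(-1/25083) = -4130/2787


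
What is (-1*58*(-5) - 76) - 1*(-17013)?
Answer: 17227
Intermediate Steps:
(-1*58*(-5) - 76) - 1*(-17013) = (-58*(-5) - 76) + 17013 = (290 - 76) + 17013 = 214 + 17013 = 17227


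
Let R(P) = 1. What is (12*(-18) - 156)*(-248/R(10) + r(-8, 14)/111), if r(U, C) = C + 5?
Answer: 3411116/37 ≈ 92192.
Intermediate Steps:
r(U, C) = 5 + C
(12*(-18) - 156)*(-248/R(10) + r(-8, 14)/111) = (12*(-18) - 156)*(-248/1 + (5 + 14)/111) = (-216 - 156)*(-248*1 + 19*(1/111)) = -372*(-248 + 19/111) = -372*(-27509/111) = 3411116/37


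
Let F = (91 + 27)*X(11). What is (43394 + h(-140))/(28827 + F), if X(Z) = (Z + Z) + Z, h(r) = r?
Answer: 14418/10907 ≈ 1.3219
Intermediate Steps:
X(Z) = 3*Z (X(Z) = 2*Z + Z = 3*Z)
F = 3894 (F = (91 + 27)*(3*11) = 118*33 = 3894)
(43394 + h(-140))/(28827 + F) = (43394 - 140)/(28827 + 3894) = 43254/32721 = 43254*(1/32721) = 14418/10907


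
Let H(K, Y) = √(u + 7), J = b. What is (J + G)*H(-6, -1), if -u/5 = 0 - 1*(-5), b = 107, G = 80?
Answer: 561*I*√2 ≈ 793.37*I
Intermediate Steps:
J = 107
u = -25 (u = -5*(0 - 1*(-5)) = -5*(0 + 5) = -5*5 = -25)
H(K, Y) = 3*I*√2 (H(K, Y) = √(-25 + 7) = √(-18) = 3*I*√2)
(J + G)*H(-6, -1) = (107 + 80)*(3*I*√2) = 187*(3*I*√2) = 561*I*√2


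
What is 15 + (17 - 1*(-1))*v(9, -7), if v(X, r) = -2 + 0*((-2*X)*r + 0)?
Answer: -21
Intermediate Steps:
v(X, r) = -2 (v(X, r) = -2 + 0*(-2*X*r + 0) = -2 + 0*(-2*X*r) = -2 + 0 = -2)
15 + (17 - 1*(-1))*v(9, -7) = 15 + (17 - 1*(-1))*(-2) = 15 + (17 + 1)*(-2) = 15 + 18*(-2) = 15 - 36 = -21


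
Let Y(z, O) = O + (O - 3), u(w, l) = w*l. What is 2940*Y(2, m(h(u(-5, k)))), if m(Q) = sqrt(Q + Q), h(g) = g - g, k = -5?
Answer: -8820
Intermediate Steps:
u(w, l) = l*w
h(g) = 0
m(Q) = sqrt(2)*sqrt(Q) (m(Q) = sqrt(2*Q) = sqrt(2)*sqrt(Q))
Y(z, O) = -3 + 2*O (Y(z, O) = O + (-3 + O) = -3 + 2*O)
2940*Y(2, m(h(u(-5, k)))) = 2940*(-3 + 2*(sqrt(2)*sqrt(0))) = 2940*(-3 + 2*(sqrt(2)*0)) = 2940*(-3 + 2*0) = 2940*(-3 + 0) = 2940*(-3) = -8820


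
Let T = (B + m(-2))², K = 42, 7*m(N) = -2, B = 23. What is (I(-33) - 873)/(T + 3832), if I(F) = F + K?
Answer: -42336/213049 ≈ -0.19871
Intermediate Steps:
m(N) = -2/7 (m(N) = (⅐)*(-2) = -2/7)
I(F) = 42 + F (I(F) = F + 42 = 42 + F)
T = 25281/49 (T = (23 - 2/7)² = (159/7)² = 25281/49 ≈ 515.94)
(I(-33) - 873)/(T + 3832) = ((42 - 33) - 873)/(25281/49 + 3832) = (9 - 873)/(213049/49) = -864*49/213049 = -42336/213049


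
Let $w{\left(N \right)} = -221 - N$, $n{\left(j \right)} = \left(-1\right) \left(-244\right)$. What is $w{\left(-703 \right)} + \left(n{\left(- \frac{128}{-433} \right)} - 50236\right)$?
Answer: $-49510$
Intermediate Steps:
$n{\left(j \right)} = 244$
$w{\left(-703 \right)} + \left(n{\left(- \frac{128}{-433} \right)} - 50236\right) = \left(-221 - -703\right) + \left(244 - 50236\right) = \left(-221 + 703\right) + \left(244 - 50236\right) = 482 - 49992 = -49510$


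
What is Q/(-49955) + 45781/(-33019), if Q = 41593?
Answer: -3660349122/1649464145 ≈ -2.2191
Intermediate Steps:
Q/(-49955) + 45781/(-33019) = 41593/(-49955) + 45781/(-33019) = 41593*(-1/49955) + 45781*(-1/33019) = -41593/49955 - 45781/33019 = -3660349122/1649464145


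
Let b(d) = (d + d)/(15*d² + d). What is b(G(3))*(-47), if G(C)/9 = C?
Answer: -47/203 ≈ -0.23153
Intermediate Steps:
G(C) = 9*C
b(d) = 2*d/(d + 15*d²) (b(d) = (2*d)/(d + 15*d²) = 2*d/(d + 15*d²))
b(G(3))*(-47) = (2/(1 + 15*(9*3)))*(-47) = (2/(1 + 15*27))*(-47) = (2/(1 + 405))*(-47) = (2/406)*(-47) = (2*(1/406))*(-47) = (1/203)*(-47) = -47/203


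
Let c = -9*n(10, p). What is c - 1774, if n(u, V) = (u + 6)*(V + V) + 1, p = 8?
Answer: -4087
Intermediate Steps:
n(u, V) = 1 + 2*V*(6 + u) (n(u, V) = (6 + u)*(2*V) + 1 = 2*V*(6 + u) + 1 = 1 + 2*V*(6 + u))
c = -2313 (c = -9*(1 + 12*8 + 2*8*10) = -9*(1 + 96 + 160) = -9*257 = -2313)
c - 1774 = -2313 - 1774 = -4087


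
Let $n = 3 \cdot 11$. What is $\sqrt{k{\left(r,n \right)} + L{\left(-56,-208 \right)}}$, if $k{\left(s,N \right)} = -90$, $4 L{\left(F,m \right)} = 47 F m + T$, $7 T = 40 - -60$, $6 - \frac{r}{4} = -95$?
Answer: $\frac{\sqrt{6702101}}{7} \approx 369.83$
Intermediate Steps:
$r = 404$ ($r = 24 - -380 = 24 + 380 = 404$)
$T = \frac{100}{7}$ ($T = \frac{40 - -60}{7} = \frac{40 + 60}{7} = \frac{1}{7} \cdot 100 = \frac{100}{7} \approx 14.286$)
$L{\left(F,m \right)} = \frac{25}{7} + \frac{47 F m}{4}$ ($L{\left(F,m \right)} = \frac{47 F m + \frac{100}{7}}{4} = \frac{\frac{100}{7} + 47 F m}{4} = \frac{25}{7} + \frac{47 F m}{4}$)
$n = 33$
$\sqrt{k{\left(r,n \right)} + L{\left(-56,-208 \right)}} = \sqrt{-90 + \left(\frac{25}{7} + \frac{47}{4} \left(-56\right) \left(-208\right)\right)} = \sqrt{-90 + \left(\frac{25}{7} + 136864\right)} = \sqrt{-90 + \frac{958073}{7}} = \sqrt{\frac{957443}{7}} = \frac{\sqrt{6702101}}{7}$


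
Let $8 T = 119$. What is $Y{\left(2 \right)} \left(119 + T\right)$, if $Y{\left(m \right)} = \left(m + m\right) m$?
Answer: $1071$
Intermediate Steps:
$T = \frac{119}{8}$ ($T = \frac{1}{8} \cdot 119 = \frac{119}{8} \approx 14.875$)
$Y{\left(m \right)} = 2 m^{2}$ ($Y{\left(m \right)} = 2 m m = 2 m^{2}$)
$Y{\left(2 \right)} \left(119 + T\right) = 2 \cdot 2^{2} \left(119 + \frac{119}{8}\right) = 2 \cdot 4 \cdot \frac{1071}{8} = 8 \cdot \frac{1071}{8} = 1071$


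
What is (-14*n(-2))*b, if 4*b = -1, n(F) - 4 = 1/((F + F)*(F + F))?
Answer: 455/32 ≈ 14.219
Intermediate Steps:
n(F) = 4 + 1/(4*F²) (n(F) = 4 + 1/((F + F)*(F + F)) = 4 + 1/((2*F)*(2*F)) = 4 + 1/(4*F²))
b = -¼ (b = (¼)*(-1) = -¼ ≈ -0.25000)
(-14*n(-2))*b = -14*(4 + (¼)/(-2)²)*(-¼) = -14*(4 + (¼)*(¼))*(-¼) = -14*(4 + 1/16)*(-¼) = -14*65/16*(-¼) = -455/8*(-¼) = 455/32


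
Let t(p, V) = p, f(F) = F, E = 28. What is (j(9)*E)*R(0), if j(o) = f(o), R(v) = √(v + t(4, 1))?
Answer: 504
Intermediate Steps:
R(v) = √(4 + v) (R(v) = √(v + 4) = √(4 + v))
j(o) = o
(j(9)*E)*R(0) = (9*28)*√(4 + 0) = 252*√4 = 252*2 = 504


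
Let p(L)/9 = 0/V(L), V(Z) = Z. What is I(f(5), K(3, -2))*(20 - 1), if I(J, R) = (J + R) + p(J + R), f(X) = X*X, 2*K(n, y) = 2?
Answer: 494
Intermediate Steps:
K(n, y) = 1 (K(n, y) = (1/2)*2 = 1)
f(X) = X**2
p(L) = 0 (p(L) = 9*(0/L) = 9*0 = 0)
I(J, R) = J + R (I(J, R) = (J + R) + 0 = J + R)
I(f(5), K(3, -2))*(20 - 1) = (5**2 + 1)*(20 - 1) = (25 + 1)*19 = 26*19 = 494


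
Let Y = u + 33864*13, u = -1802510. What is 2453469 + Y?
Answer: 1091191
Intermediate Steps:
Y = -1362278 (Y = -1802510 + 33864*13 = -1802510 + 440232 = -1362278)
2453469 + Y = 2453469 - 1362278 = 1091191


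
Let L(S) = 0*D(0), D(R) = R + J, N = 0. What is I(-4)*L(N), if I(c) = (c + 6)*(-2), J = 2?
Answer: 0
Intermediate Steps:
D(R) = 2 + R (D(R) = R + 2 = 2 + R)
L(S) = 0 (L(S) = 0*(2 + 0) = 0*2 = 0)
I(c) = -12 - 2*c (I(c) = (6 + c)*(-2) = -12 - 2*c)
I(-4)*L(N) = (-12 - 2*(-4))*0 = (-12 + 8)*0 = -4*0 = 0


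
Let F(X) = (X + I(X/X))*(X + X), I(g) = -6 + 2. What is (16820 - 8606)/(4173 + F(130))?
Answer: 2738/12311 ≈ 0.22240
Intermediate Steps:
I(g) = -4
F(X) = 2*X*(-4 + X) (F(X) = (X - 4)*(X + X) = (-4 + X)*(2*X) = 2*X*(-4 + X))
(16820 - 8606)/(4173 + F(130)) = (16820 - 8606)/(4173 + 2*130*(-4 + 130)) = 8214/(4173 + 2*130*126) = 8214/(4173 + 32760) = 8214/36933 = 8214*(1/36933) = 2738/12311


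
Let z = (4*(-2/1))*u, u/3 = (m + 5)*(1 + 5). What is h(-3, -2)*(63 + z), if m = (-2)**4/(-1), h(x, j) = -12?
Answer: -19764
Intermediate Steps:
m = -16 (m = 16*(-1) = -16)
u = -198 (u = 3*((-16 + 5)*(1 + 5)) = 3*(-11*6) = 3*(-66) = -198)
z = 1584 (z = (4*(-2/1))*(-198) = (4*(-2*1))*(-198) = (4*(-2))*(-198) = -8*(-198) = 1584)
h(-3, -2)*(63 + z) = -12*(63 + 1584) = -12*1647 = -19764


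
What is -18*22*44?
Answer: -17424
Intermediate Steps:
-18*22*44 = -396*44 = -17424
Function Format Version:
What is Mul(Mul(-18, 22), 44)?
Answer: -17424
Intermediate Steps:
Mul(Mul(-18, 22), 44) = Mul(-396, 44) = -17424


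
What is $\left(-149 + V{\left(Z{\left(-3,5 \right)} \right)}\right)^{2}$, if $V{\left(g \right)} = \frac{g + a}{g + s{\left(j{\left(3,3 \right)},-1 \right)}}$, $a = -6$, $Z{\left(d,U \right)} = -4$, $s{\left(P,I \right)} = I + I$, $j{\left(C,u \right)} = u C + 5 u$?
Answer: $\frac{195364}{9} \approx 21707.0$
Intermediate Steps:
$j{\left(C,u \right)} = 5 u + C u$ ($j{\left(C,u \right)} = C u + 5 u = 5 u + C u$)
$s{\left(P,I \right)} = 2 I$
$V{\left(g \right)} = \frac{-6 + g}{-2 + g}$ ($V{\left(g \right)} = \frac{g - 6}{g + 2 \left(-1\right)} = \frac{-6 + g}{g - 2} = \frac{-6 + g}{-2 + g}$)
$\left(-149 + V{\left(Z{\left(-3,5 \right)} \right)}\right)^{2} = \left(-149 + \frac{-6 - 4}{-2 - 4}\right)^{2} = \left(-149 + \frac{1}{-6} \left(-10\right)\right)^{2} = \left(-149 - - \frac{5}{3}\right)^{2} = \left(-149 + \frac{5}{3}\right)^{2} = \left(- \frac{442}{3}\right)^{2} = \frac{195364}{9}$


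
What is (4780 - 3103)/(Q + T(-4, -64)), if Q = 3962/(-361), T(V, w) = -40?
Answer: -201799/6134 ≈ -32.898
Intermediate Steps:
Q = -3962/361 (Q = 3962*(-1/361) = -3962/361 ≈ -10.975)
(4780 - 3103)/(Q + T(-4, -64)) = (4780 - 3103)/(-3962/361 - 40) = 1677/(-18402/361) = 1677*(-361/18402) = -201799/6134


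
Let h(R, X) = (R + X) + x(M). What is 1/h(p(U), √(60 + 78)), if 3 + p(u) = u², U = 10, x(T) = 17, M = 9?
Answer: 19/2143 - √138/12858 ≈ 0.0079525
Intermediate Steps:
p(u) = -3 + u²
h(R, X) = 17 + R + X (h(R, X) = (R + X) + 17 = 17 + R + X)
1/h(p(U), √(60 + 78)) = 1/(17 + (-3 + 10²) + √(60 + 78)) = 1/(17 + (-3 + 100) + √138) = 1/(17 + 97 + √138) = 1/(114 + √138)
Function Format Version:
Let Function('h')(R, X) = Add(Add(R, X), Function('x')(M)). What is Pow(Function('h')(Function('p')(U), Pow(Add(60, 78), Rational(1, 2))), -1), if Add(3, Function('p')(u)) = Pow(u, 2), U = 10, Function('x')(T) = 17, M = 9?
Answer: Add(Rational(19, 2143), Mul(Rational(-1, 12858), Pow(138, Rational(1, 2)))) ≈ 0.0079525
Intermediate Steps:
Function('p')(u) = Add(-3, Pow(u, 2))
Function('h')(R, X) = Add(17, R, X) (Function('h')(R, X) = Add(Add(R, X), 17) = Add(17, R, X))
Pow(Function('h')(Function('p')(U), Pow(Add(60, 78), Rational(1, 2))), -1) = Pow(Add(17, Add(-3, Pow(10, 2)), Pow(Add(60, 78), Rational(1, 2))), -1) = Pow(Add(17, Add(-3, 100), Pow(138, Rational(1, 2))), -1) = Pow(Add(17, 97, Pow(138, Rational(1, 2))), -1) = Pow(Add(114, Pow(138, Rational(1, 2))), -1)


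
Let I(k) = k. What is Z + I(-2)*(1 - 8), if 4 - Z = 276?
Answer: -258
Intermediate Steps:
Z = -272 (Z = 4 - 1*276 = 4 - 276 = -272)
Z + I(-2)*(1 - 8) = -272 - 2*(1 - 8) = -272 - 2*(-7) = -272 + 14 = -258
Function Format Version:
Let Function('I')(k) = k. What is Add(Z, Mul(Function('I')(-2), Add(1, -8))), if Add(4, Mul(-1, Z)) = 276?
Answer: -258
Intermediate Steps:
Z = -272 (Z = Add(4, Mul(-1, 276)) = Add(4, -276) = -272)
Add(Z, Mul(Function('I')(-2), Add(1, -8))) = Add(-272, Mul(-2, Add(1, -8))) = Add(-272, Mul(-2, -7)) = Add(-272, 14) = -258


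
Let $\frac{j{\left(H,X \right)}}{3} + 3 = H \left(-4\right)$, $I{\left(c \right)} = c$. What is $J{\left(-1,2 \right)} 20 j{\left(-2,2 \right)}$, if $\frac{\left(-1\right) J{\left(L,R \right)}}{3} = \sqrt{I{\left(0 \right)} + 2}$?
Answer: $- 900 \sqrt{2} \approx -1272.8$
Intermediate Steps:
$J{\left(L,R \right)} = - 3 \sqrt{2}$ ($J{\left(L,R \right)} = - 3 \sqrt{0 + 2} = - 3 \sqrt{2}$)
$j{\left(H,X \right)} = -9 - 12 H$ ($j{\left(H,X \right)} = -9 + 3 H \left(-4\right) = -9 + 3 \left(- 4 H\right) = -9 - 12 H$)
$J{\left(-1,2 \right)} 20 j{\left(-2,2 \right)} = - 3 \sqrt{2} \cdot 20 \left(-9 - -24\right) = - 60 \sqrt{2} \left(-9 + 24\right) = - 60 \sqrt{2} \cdot 15 = - 900 \sqrt{2}$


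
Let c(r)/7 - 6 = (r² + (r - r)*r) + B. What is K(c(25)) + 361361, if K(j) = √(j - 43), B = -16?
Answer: 361361 + √4262 ≈ 3.6143e+5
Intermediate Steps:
c(r) = -70 + 7*r² (c(r) = 42 + 7*((r² + (r - r)*r) - 16) = 42 + 7*((r² + 0*r) - 16) = 42 + 7*((r² + 0) - 16) = 42 + 7*(r² - 16) = 42 + 7*(-16 + r²) = 42 + (-112 + 7*r²) = -70 + 7*r²)
K(j) = √(-43 + j)
K(c(25)) + 361361 = √(-43 + (-70 + 7*25²)) + 361361 = √(-43 + (-70 + 7*625)) + 361361 = √(-43 + (-70 + 4375)) + 361361 = √(-43 + 4305) + 361361 = √4262 + 361361 = 361361 + √4262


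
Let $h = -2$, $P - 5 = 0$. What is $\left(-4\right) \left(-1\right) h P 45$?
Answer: $-1800$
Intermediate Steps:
$P = 5$ ($P = 5 + 0 = 5$)
$\left(-4\right) \left(-1\right) h P 45 = \left(-4\right) \left(-1\right) \left(-2\right) 5 \cdot 45 = 4 \left(-2\right) 5 \cdot 45 = \left(-8\right) 5 \cdot 45 = \left(-40\right) 45 = -1800$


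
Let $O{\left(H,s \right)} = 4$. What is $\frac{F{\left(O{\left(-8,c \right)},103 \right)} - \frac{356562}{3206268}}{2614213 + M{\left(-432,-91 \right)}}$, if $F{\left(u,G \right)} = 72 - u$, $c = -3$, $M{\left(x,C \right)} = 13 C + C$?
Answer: $\frac{55727}{2144849642} \approx 2.5982 \cdot 10^{-5}$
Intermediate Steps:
$M{\left(x,C \right)} = 14 C$
$\frac{F{\left(O{\left(-8,c \right)},103 \right)} - \frac{356562}{3206268}}{2614213 + M{\left(-432,-91 \right)}} = \frac{\left(72 - 4\right) - \frac{356562}{3206268}}{2614213 + 14 \left(-91\right)} = \frac{\left(72 - 4\right) - \frac{639}{5746}}{2614213 - 1274} = \frac{68 - \frac{639}{5746}}{2612939} = \frac{390089}{5746} \cdot \frac{1}{2612939} = \frac{55727}{2144849642}$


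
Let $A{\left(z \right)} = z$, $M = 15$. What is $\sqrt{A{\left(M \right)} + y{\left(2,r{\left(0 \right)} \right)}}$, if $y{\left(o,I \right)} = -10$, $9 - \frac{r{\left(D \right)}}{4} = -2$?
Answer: $\sqrt{5} \approx 2.2361$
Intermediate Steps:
$r{\left(D \right)} = 44$ ($r{\left(D \right)} = 36 - -8 = 36 + 8 = 44$)
$\sqrt{A{\left(M \right)} + y{\left(2,r{\left(0 \right)} \right)}} = \sqrt{15 - 10} = \sqrt{5}$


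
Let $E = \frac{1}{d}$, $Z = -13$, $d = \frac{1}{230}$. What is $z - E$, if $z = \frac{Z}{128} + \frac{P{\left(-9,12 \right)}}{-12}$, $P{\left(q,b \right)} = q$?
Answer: $- \frac{29357}{128} \approx -229.35$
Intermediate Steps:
$d = \frac{1}{230} \approx 0.0043478$
$E = 230$ ($E = \frac{1}{\frac{1}{230}} = 230$)
$z = \frac{83}{128}$ ($z = - \frac{13}{128} - \frac{9}{-12} = \left(-13\right) \frac{1}{128} - - \frac{3}{4} = - \frac{13}{128} + \frac{3}{4} = \frac{83}{128} \approx 0.64844$)
$z - E = \frac{83}{128} - 230 = - \frac{29357}{128}$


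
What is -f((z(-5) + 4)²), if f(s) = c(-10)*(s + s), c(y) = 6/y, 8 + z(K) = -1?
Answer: 30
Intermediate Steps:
z(K) = -9 (z(K) = -8 - 1 = -9)
f(s) = -6*s/5 (f(s) = (6/(-10))*(s + s) = (6*(-⅒))*(2*s) = -6*s/5)
-f((z(-5) + 4)²) = -(-6)*(-9 + 4)²/5 = -(-6)*(-5)²/5 = -(-6)*25/5 = -1*(-30) = 30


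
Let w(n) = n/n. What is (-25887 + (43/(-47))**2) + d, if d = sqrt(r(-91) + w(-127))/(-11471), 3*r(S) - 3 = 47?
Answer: -57182534/2209 - sqrt(159)/34413 ≈ -25886.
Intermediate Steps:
r(S) = 50/3 (r(S) = 1 + (1/3)*47 = 1 + 47/3 = 50/3)
w(n) = 1
d = -sqrt(159)/34413 (d = sqrt(50/3 + 1)/(-11471) = sqrt(53/3)*(-1/11471) = (sqrt(159)/3)*(-1/11471) = -sqrt(159)/34413 ≈ -0.00036642)
(-25887 + (43/(-47))**2) + d = (-25887 + (43/(-47))**2) - sqrt(159)/34413 = (-25887 + (43*(-1/47))**2) - sqrt(159)/34413 = (-25887 + (-43/47)**2) - sqrt(159)/34413 = (-25887 + 1849/2209) - sqrt(159)/34413 = -57182534/2209 - sqrt(159)/34413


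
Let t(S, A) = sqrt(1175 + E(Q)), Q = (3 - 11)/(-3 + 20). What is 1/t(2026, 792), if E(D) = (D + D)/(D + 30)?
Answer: sqrt(74024167)/294917 ≈ 0.029173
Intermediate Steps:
Q = -8/17 ≈ -0.47059
E(D) = 2*D/(30 + D) (E(D) = (2*D)/(30 + D) = 2*D/(30 + D))
t(S, A) = sqrt(74024167)/251 (t(S, A) = sqrt(1175 + 2*(-8/17)/(30 - 8/17)) = sqrt(1175 + 2*(-8/17)/(502/17)) = sqrt(1175 + 2*(-8/17)*(17/502)) = sqrt(1175 - 8/251) = sqrt(294917/251) = sqrt(74024167)/251)
1/t(2026, 792) = 1/(sqrt(74024167)/251) = sqrt(74024167)/294917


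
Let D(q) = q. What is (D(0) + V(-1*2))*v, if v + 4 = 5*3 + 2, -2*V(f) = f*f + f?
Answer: -13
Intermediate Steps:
V(f) = -f/2 - f**2/2 (V(f) = -(f*f + f)/2 = -(f**2 + f)/2 = -(f + f**2)/2 = -f/2 - f**2/2)
v = 13 (v = -4 + (5*3 + 2) = -4 + (15 + 2) = -4 + 17 = 13)
(D(0) + V(-1*2))*v = (0 - (-1*2)*(1 - 1*2)/2)*13 = (0 - 1/2*(-2)*(1 - 2))*13 = (0 - 1/2*(-2)*(-1))*13 = (0 - 1)*13 = -1*13 = -13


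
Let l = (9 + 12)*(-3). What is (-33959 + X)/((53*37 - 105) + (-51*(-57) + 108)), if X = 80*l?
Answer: -38999/4871 ≈ -8.0064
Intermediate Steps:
l = -63 (l = 21*(-3) = -63)
X = -5040 (X = 80*(-63) = -5040)
(-33959 + X)/((53*37 - 105) + (-51*(-57) + 108)) = (-33959 - 5040)/((53*37 - 105) + (-51*(-57) + 108)) = -38999/((1961 - 105) + (2907 + 108)) = -38999/(1856 + 3015) = -38999/4871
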